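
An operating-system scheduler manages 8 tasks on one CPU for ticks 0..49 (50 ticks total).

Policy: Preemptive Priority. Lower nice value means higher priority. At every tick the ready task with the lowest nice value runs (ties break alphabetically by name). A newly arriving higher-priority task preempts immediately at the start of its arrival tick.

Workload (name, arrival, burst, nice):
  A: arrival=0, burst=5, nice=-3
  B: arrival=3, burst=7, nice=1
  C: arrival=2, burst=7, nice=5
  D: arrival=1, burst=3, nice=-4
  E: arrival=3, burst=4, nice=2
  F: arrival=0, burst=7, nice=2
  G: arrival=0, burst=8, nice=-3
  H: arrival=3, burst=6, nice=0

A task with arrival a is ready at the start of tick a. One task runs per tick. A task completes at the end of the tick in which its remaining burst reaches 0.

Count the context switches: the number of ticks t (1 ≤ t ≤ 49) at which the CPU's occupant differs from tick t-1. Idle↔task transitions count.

context switches = 9

t=0: ready={A,F,G} → run A
t=1: ready={A,D,F,G} → run D
t=2: ready={A,C,D,F,G} → run D
t=3: ready={A,B,C,D,E,F,G,H} → run D
t=4: ready={A,B,C,E,F,G,H} → run A
t=5: ready={A,B,C,E,F,G,H} → run A
t=6: ready={A,B,C,E,F,G,H} → run A
t=7: ready={A,B,C,E,F,G,H} → run A
t=8: ready={B,C,E,F,G,H} → run G
t=9: ready={B,C,E,F,G,H} → run G
t=10: ready={B,C,E,F,G,H} → run G
t=11: ready={B,C,E,F,G,H} → run G
t=12: ready={B,C,E,F,G,H} → run G
t=13: ready={B,C,E,F,G,H} → run G
t=14: ready={B,C,E,F,G,H} → run G
t=15: ready={B,C,E,F,G,H} → run G
t=16: ready={B,C,E,F,H} → run H
t=17: ready={B,C,E,F,H} → run H
t=18: ready={B,C,E,F,H} → run H
t=19: ready={B,C,E,F,H} → run H
t=20: ready={B,C,E,F,H} → run H
t=21: ready={B,C,E,F,H} → run H
t=22: ready={B,C,E,F} → run B
t=23: ready={B,C,E,F} → run B
t=24: ready={B,C,E,F} → run B
t=25: ready={B,C,E,F} → run B
t=26: ready={B,C,E,F} → run B
t=27: ready={B,C,E,F} → run B
t=28: ready={B,C,E,F} → run B
t=29: ready={C,E,F} → run E
t=30: ready={C,E,F} → run E
t=31: ready={C,E,F} → run E
t=32: ready={C,E,F} → run E
t=33: ready={C,F} → run F
t=34: ready={C,F} → run F
t=35: ready={C,F} → run F
t=36: ready={C,F} → run F
t=37: ready={C,F} → run F
t=38: ready={C,F} → run F
t=39: ready={C,F} → run F
t=40: ready={C} → run C
t=41: ready={C} → run C
t=42: ready={C} → run C
t=43: ready={C} → run C
t=44: ready={C} → run C
t=45: ready={C} → run C
t=46: ready={C} → run C
t=47: (idle)
t=48: (idle)
t=49: (idle)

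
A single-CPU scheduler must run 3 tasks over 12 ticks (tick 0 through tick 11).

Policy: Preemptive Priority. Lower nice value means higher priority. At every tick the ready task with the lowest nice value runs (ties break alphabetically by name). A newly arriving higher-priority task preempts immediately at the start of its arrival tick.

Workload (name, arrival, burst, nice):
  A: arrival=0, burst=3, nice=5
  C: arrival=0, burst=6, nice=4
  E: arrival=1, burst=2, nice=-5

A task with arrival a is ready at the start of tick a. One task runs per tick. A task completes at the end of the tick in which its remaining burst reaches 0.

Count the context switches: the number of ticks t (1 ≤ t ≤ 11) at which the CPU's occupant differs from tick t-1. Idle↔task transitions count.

t=0: ready={A,C} → run C
t=1: ready={A,C,E} → run E
t=2: ready={A,C,E} → run E
t=3: ready={A,C} → run C
t=4: ready={A,C} → run C
t=5: ready={A,C} → run C
t=6: ready={A,C} → run C
t=7: ready={A,C} → run C
t=8: ready={A} → run A
t=9: ready={A} → run A
t=10: ready={A} → run A
t=11: (idle)

context switches = 4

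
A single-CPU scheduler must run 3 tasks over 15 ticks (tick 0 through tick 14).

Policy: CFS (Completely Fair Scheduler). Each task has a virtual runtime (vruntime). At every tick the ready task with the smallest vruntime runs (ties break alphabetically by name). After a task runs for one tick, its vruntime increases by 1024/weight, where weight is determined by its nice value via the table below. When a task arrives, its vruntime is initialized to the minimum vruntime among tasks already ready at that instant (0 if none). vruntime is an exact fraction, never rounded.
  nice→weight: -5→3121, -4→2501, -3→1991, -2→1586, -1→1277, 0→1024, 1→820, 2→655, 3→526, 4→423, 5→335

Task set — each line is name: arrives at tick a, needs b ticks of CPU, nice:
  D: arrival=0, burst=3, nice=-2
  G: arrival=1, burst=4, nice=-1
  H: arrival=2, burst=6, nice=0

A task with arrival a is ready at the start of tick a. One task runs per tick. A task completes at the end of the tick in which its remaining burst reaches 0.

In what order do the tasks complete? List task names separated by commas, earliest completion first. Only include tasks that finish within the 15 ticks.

completion order = D, G, H

t=0: vr[D=0] → run D
t=1: vr[D=512/793 G=512/793] → run D
t=2: vr[D=1024/793 G=512/793 H=512/793] → run G
t=3: vr[D=1024/793 G=1465856/1012661 H=512/793] → run H
t=4: vr[D=1024/793 G=1465856/1012661 H=1305/793] → run D
t=5: vr[G=1465856/1012661 H=1305/793] → run G
t=6: vr[G=2277888/1012661 H=1305/793] → run H
t=7: vr[G=2277888/1012661 H=2098/793] → run G
t=8: vr[G=3089920/1012661 H=2098/793] → run H
t=9: vr[G=3089920/1012661 H=2891/793] → run G
t=10: vr[H=2891/793] → run H
t=11: vr[H=3684/793] → run H
t=12: vr[H=4477/793] → run H
t=13: (idle)
t=14: (idle)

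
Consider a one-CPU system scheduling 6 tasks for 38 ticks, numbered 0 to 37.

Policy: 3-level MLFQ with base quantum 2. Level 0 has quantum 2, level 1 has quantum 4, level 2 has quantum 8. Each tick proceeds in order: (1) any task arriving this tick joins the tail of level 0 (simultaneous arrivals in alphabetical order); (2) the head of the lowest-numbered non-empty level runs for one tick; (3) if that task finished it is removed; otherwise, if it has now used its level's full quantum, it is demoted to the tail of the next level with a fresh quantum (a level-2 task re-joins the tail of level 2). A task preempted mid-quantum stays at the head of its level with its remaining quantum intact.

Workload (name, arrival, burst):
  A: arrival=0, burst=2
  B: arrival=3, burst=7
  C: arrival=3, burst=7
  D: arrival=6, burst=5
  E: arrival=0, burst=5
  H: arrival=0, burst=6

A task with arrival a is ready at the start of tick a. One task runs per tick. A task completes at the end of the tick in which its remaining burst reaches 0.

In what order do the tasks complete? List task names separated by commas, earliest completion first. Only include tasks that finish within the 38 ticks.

t=0: L0/L1/L2 = AEH/-/- → run A
t=1: L0/L1/L2 = AEH/-/- → run A
t=2: L0/L1/L2 = EH/-/- → run E
t=3: L0/L1/L2 = EHBC/-/- → run E
t=4: L0/L1/L2 = HBC/E/- → run H
t=5: L0/L1/L2 = HBC/E/- → run H
t=6: L0/L1/L2 = BCD/EH/- → run B
t=7: L0/L1/L2 = BCD/EH/- → run B
t=8: L0/L1/L2 = CD/EHB/- → run C
t=9: L0/L1/L2 = CD/EHB/- → run C
t=10: L0/L1/L2 = D/EHBC/- → run D
t=11: L0/L1/L2 = D/EHBC/- → run D
t=12: L0/L1/L2 = -/EHBCD/- → run E
t=13: L0/L1/L2 = -/EHBCD/- → run E
t=14: L0/L1/L2 = -/EHBCD/- → run E
t=15: L0/L1/L2 = -/HBCD/- → run H
t=16: L0/L1/L2 = -/HBCD/- → run H
t=17: L0/L1/L2 = -/HBCD/- → run H
t=18: L0/L1/L2 = -/HBCD/- → run H
t=19: L0/L1/L2 = -/BCD/- → run B
t=20: L0/L1/L2 = -/BCD/- → run B
t=21: L0/L1/L2 = -/BCD/- → run B
t=22: L0/L1/L2 = -/BCD/- → run B
t=23: L0/L1/L2 = -/CD/B → run C
t=24: L0/L1/L2 = -/CD/B → run C
t=25: L0/L1/L2 = -/CD/B → run C
t=26: L0/L1/L2 = -/CD/B → run C
t=27: L0/L1/L2 = -/D/BC → run D
t=28: L0/L1/L2 = -/D/BC → run D
t=29: L0/L1/L2 = -/D/BC → run D
t=30: L0/L1/L2 = -/-/BC → run B
t=31: L0/L1/L2 = -/-/C → run C
t=32: (idle)
t=33: (idle)
t=34: (idle)
t=35: (idle)
t=36: (idle)
t=37: (idle)

completion order = A, E, H, D, B, C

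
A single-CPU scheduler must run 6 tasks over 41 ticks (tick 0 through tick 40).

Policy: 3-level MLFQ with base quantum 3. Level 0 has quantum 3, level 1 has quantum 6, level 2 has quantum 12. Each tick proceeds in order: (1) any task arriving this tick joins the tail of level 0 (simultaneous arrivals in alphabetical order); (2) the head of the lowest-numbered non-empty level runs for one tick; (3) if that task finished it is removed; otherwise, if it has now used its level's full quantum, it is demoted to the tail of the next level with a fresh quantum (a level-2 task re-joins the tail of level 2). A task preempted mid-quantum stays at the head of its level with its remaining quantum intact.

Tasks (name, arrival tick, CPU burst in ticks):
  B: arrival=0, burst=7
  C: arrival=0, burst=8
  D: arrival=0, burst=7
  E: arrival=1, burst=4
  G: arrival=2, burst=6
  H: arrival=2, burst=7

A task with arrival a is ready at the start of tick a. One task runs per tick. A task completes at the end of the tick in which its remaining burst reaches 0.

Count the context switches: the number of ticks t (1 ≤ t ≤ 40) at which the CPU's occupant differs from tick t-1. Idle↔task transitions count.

context switches = 12

t=0: L0/L1/L2 = BCD/-/- → run B
t=1: L0/L1/L2 = BCDE/-/- → run B
t=2: L0/L1/L2 = BCDEGH/-/- → run B
t=3: L0/L1/L2 = CDEGH/B/- → run C
t=4: L0/L1/L2 = CDEGH/B/- → run C
t=5: L0/L1/L2 = CDEGH/B/- → run C
t=6: L0/L1/L2 = DEGH/BC/- → run D
t=7: L0/L1/L2 = DEGH/BC/- → run D
t=8: L0/L1/L2 = DEGH/BC/- → run D
t=9: L0/L1/L2 = EGH/BCD/- → run E
t=10: L0/L1/L2 = EGH/BCD/- → run E
t=11: L0/L1/L2 = EGH/BCD/- → run E
t=12: L0/L1/L2 = GH/BCDE/- → run G
t=13: L0/L1/L2 = GH/BCDE/- → run G
t=14: L0/L1/L2 = GH/BCDE/- → run G
t=15: L0/L1/L2 = H/BCDEG/- → run H
t=16: L0/L1/L2 = H/BCDEG/- → run H
t=17: L0/L1/L2 = H/BCDEG/- → run H
t=18: L0/L1/L2 = -/BCDEGH/- → run B
t=19: L0/L1/L2 = -/BCDEGH/- → run B
t=20: L0/L1/L2 = -/BCDEGH/- → run B
t=21: L0/L1/L2 = -/BCDEGH/- → run B
t=22: L0/L1/L2 = -/CDEGH/- → run C
t=23: L0/L1/L2 = -/CDEGH/- → run C
t=24: L0/L1/L2 = -/CDEGH/- → run C
t=25: L0/L1/L2 = -/CDEGH/- → run C
t=26: L0/L1/L2 = -/CDEGH/- → run C
t=27: L0/L1/L2 = -/DEGH/- → run D
t=28: L0/L1/L2 = -/DEGH/- → run D
t=29: L0/L1/L2 = -/DEGH/- → run D
t=30: L0/L1/L2 = -/DEGH/- → run D
t=31: L0/L1/L2 = -/EGH/- → run E
t=32: L0/L1/L2 = -/GH/- → run G
t=33: L0/L1/L2 = -/GH/- → run G
t=34: L0/L1/L2 = -/GH/- → run G
t=35: L0/L1/L2 = -/H/- → run H
t=36: L0/L1/L2 = -/H/- → run H
t=37: L0/L1/L2 = -/H/- → run H
t=38: L0/L1/L2 = -/H/- → run H
t=39: (idle)
t=40: (idle)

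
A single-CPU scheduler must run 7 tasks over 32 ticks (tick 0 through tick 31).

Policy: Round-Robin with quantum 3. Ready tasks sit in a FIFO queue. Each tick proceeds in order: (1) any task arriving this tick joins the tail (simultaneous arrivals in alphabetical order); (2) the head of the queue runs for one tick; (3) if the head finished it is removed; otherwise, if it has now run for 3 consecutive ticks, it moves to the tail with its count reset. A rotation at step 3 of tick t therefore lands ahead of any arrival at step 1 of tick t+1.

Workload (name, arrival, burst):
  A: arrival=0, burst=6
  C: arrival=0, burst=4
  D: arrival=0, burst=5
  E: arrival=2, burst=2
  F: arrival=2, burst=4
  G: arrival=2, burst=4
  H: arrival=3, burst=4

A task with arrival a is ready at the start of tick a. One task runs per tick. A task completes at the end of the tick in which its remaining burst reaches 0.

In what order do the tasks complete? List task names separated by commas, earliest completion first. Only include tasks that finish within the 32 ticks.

completion order = E, A, C, D, F, G, H

t=0: queue=[A,C,D] q_used=0 → run A
t=1: queue=[A,C,D] q_used=1 → run A
t=2: queue=[A,C,D,E,F,G] q_used=2 → run A
t=3: queue=[C,D,E,F,G,A,H] q_used=0 → run C
t=4: queue=[C,D,E,F,G,A,H] q_used=1 → run C
t=5: queue=[C,D,E,F,G,A,H] q_used=2 → run C
t=6: queue=[D,E,F,G,A,H,C] q_used=0 → run D
t=7: queue=[D,E,F,G,A,H,C] q_used=1 → run D
t=8: queue=[D,E,F,G,A,H,C] q_used=2 → run D
t=9: queue=[E,F,G,A,H,C,D] q_used=0 → run E
t=10: queue=[E,F,G,A,H,C,D] q_used=1 → run E
t=11: queue=[F,G,A,H,C,D] q_used=0 → run F
t=12: queue=[F,G,A,H,C,D] q_used=1 → run F
t=13: queue=[F,G,A,H,C,D] q_used=2 → run F
t=14: queue=[G,A,H,C,D,F] q_used=0 → run G
t=15: queue=[G,A,H,C,D,F] q_used=1 → run G
t=16: queue=[G,A,H,C,D,F] q_used=2 → run G
t=17: queue=[A,H,C,D,F,G] q_used=0 → run A
t=18: queue=[A,H,C,D,F,G] q_used=1 → run A
t=19: queue=[A,H,C,D,F,G] q_used=2 → run A
t=20: queue=[H,C,D,F,G] q_used=0 → run H
t=21: queue=[H,C,D,F,G] q_used=1 → run H
t=22: queue=[H,C,D,F,G] q_used=2 → run H
t=23: queue=[C,D,F,G,H] q_used=0 → run C
t=24: queue=[D,F,G,H] q_used=0 → run D
t=25: queue=[D,F,G,H] q_used=1 → run D
t=26: queue=[F,G,H] q_used=0 → run F
t=27: queue=[G,H] q_used=0 → run G
t=28: queue=[H] q_used=0 → run H
t=29: (idle)
t=30: (idle)
t=31: (idle)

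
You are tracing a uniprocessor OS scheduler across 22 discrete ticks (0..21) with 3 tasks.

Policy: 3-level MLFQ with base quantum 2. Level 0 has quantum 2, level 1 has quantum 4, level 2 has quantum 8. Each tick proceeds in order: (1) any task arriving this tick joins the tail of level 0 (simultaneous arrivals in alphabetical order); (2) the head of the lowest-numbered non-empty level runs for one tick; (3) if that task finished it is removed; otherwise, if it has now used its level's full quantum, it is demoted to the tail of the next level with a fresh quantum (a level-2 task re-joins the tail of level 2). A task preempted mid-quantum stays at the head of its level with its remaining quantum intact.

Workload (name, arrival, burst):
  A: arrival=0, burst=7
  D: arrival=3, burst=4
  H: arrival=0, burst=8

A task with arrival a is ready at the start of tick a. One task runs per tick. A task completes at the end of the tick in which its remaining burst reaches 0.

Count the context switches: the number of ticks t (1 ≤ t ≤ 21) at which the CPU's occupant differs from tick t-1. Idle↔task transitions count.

t=0: L0/L1/L2 = AH/-/- → run A
t=1: L0/L1/L2 = AH/-/- → run A
t=2: L0/L1/L2 = H/A/- → run H
t=3: L0/L1/L2 = HD/A/- → run H
t=4: L0/L1/L2 = D/AH/- → run D
t=5: L0/L1/L2 = D/AH/- → run D
t=6: L0/L1/L2 = -/AHD/- → run A
t=7: L0/L1/L2 = -/AHD/- → run A
t=8: L0/L1/L2 = -/AHD/- → run A
t=9: L0/L1/L2 = -/AHD/- → run A
t=10: L0/L1/L2 = -/HD/A → run H
t=11: L0/L1/L2 = -/HD/A → run H
t=12: L0/L1/L2 = -/HD/A → run H
t=13: L0/L1/L2 = -/HD/A → run H
t=14: L0/L1/L2 = -/D/AH → run D
t=15: L0/L1/L2 = -/D/AH → run D
t=16: L0/L1/L2 = -/-/AH → run A
t=17: L0/L1/L2 = -/-/H → run H
t=18: L0/L1/L2 = -/-/H → run H
t=19: (idle)
t=20: (idle)
t=21: (idle)

context switches = 8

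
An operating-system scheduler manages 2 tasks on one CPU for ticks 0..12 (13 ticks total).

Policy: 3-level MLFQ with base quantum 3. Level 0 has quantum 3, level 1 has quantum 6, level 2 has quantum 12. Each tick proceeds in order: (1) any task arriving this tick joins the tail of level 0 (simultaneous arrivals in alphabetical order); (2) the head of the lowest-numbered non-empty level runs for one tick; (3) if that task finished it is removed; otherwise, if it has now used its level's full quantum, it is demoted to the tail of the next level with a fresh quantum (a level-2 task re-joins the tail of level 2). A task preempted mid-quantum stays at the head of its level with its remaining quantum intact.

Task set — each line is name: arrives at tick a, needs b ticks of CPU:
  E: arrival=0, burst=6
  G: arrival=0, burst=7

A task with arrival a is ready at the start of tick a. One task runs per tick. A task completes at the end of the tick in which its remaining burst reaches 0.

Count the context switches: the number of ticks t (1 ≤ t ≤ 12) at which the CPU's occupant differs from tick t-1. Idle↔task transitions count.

t=0: L0/L1/L2 = EG/-/- → run E
t=1: L0/L1/L2 = EG/-/- → run E
t=2: L0/L1/L2 = EG/-/- → run E
t=3: L0/L1/L2 = G/E/- → run G
t=4: L0/L1/L2 = G/E/- → run G
t=5: L0/L1/L2 = G/E/- → run G
t=6: L0/L1/L2 = -/EG/- → run E
t=7: L0/L1/L2 = -/EG/- → run E
t=8: L0/L1/L2 = -/EG/- → run E
t=9: L0/L1/L2 = -/G/- → run G
t=10: L0/L1/L2 = -/G/- → run G
t=11: L0/L1/L2 = -/G/- → run G
t=12: L0/L1/L2 = -/G/- → run G

context switches = 3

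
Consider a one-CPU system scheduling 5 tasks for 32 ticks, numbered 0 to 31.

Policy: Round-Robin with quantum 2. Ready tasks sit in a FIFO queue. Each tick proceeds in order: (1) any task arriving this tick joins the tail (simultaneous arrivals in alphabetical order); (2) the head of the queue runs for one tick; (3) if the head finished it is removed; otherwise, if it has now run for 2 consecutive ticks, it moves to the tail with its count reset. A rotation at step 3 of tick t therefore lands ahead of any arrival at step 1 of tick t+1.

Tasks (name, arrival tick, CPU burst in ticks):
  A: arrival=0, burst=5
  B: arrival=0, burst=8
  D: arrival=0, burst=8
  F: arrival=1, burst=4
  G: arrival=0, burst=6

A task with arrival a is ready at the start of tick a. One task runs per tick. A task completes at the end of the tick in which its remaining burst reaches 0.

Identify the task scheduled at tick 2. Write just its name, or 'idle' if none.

running at tick 2 = B

t=0: queue=[A,B,D,G] q_used=0 → run A
t=1: queue=[A,B,D,G,F] q_used=1 → run A
t=2: queue=[B,D,G,F,A] q_used=0 → run B
t=3: queue=[B,D,G,F,A] q_used=1 → run B
t=4: queue=[D,G,F,A,B] q_used=0 → run D
t=5: queue=[D,G,F,A,B] q_used=1 → run D
t=6: queue=[G,F,A,B,D] q_used=0 → run G
t=7: queue=[G,F,A,B,D] q_used=1 → run G
t=8: queue=[F,A,B,D,G] q_used=0 → run F
t=9: queue=[F,A,B,D,G] q_used=1 → run F
t=10: queue=[A,B,D,G,F] q_used=0 → run A
t=11: queue=[A,B,D,G,F] q_used=1 → run A
t=12: queue=[B,D,G,F,A] q_used=0 → run B
t=13: queue=[B,D,G,F,A] q_used=1 → run B
t=14: queue=[D,G,F,A,B] q_used=0 → run D
t=15: queue=[D,G,F,A,B] q_used=1 → run D
t=16: queue=[G,F,A,B,D] q_used=0 → run G
t=17: queue=[G,F,A,B,D] q_used=1 → run G
t=18: queue=[F,A,B,D,G] q_used=0 → run F
t=19: queue=[F,A,B,D,G] q_used=1 → run F
t=20: queue=[A,B,D,G] q_used=0 → run A
t=21: queue=[B,D,G] q_used=0 → run B
t=22: queue=[B,D,G] q_used=1 → run B
t=23: queue=[D,G,B] q_used=0 → run D
t=24: queue=[D,G,B] q_used=1 → run D
t=25: queue=[G,B,D] q_used=0 → run G
t=26: queue=[G,B,D] q_used=1 → run G
t=27: queue=[B,D] q_used=0 → run B
t=28: queue=[B,D] q_used=1 → run B
t=29: queue=[D] q_used=0 → run D
t=30: queue=[D] q_used=1 → run D
t=31: (idle)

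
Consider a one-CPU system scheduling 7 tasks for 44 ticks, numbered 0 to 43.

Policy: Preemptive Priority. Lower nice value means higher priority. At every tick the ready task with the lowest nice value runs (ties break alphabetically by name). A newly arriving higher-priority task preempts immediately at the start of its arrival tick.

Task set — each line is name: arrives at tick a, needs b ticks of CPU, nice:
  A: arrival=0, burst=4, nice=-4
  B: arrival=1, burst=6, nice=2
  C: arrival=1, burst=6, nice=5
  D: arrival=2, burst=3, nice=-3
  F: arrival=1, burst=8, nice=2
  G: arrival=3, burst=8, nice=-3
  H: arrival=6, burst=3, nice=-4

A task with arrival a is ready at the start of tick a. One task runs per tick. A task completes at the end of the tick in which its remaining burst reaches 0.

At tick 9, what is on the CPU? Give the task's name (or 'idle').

running at tick 9 = D

t=0: ready={A} → run A
t=1: ready={A,B,C,F} → run A
t=2: ready={A,B,C,D,F} → run A
t=3: ready={A,B,C,D,F,G} → run A
t=4: ready={B,C,D,F,G} → run D
t=5: ready={B,C,D,F,G} → run D
t=6: ready={B,C,D,F,G,H} → run H
t=7: ready={B,C,D,F,G,H} → run H
t=8: ready={B,C,D,F,G,H} → run H
t=9: ready={B,C,D,F,G} → run D
t=10: ready={B,C,F,G} → run G
t=11: ready={B,C,F,G} → run G
t=12: ready={B,C,F,G} → run G
t=13: ready={B,C,F,G} → run G
t=14: ready={B,C,F,G} → run G
t=15: ready={B,C,F,G} → run G
t=16: ready={B,C,F,G} → run G
t=17: ready={B,C,F,G} → run G
t=18: ready={B,C,F} → run B
t=19: ready={B,C,F} → run B
t=20: ready={B,C,F} → run B
t=21: ready={B,C,F} → run B
t=22: ready={B,C,F} → run B
t=23: ready={B,C,F} → run B
t=24: ready={C,F} → run F
t=25: ready={C,F} → run F
t=26: ready={C,F} → run F
t=27: ready={C,F} → run F
t=28: ready={C,F} → run F
t=29: ready={C,F} → run F
t=30: ready={C,F} → run F
t=31: ready={C,F} → run F
t=32: ready={C} → run C
t=33: ready={C} → run C
t=34: ready={C} → run C
t=35: ready={C} → run C
t=36: ready={C} → run C
t=37: ready={C} → run C
t=38: (idle)
t=39: (idle)
t=40: (idle)
t=41: (idle)
t=42: (idle)
t=43: (idle)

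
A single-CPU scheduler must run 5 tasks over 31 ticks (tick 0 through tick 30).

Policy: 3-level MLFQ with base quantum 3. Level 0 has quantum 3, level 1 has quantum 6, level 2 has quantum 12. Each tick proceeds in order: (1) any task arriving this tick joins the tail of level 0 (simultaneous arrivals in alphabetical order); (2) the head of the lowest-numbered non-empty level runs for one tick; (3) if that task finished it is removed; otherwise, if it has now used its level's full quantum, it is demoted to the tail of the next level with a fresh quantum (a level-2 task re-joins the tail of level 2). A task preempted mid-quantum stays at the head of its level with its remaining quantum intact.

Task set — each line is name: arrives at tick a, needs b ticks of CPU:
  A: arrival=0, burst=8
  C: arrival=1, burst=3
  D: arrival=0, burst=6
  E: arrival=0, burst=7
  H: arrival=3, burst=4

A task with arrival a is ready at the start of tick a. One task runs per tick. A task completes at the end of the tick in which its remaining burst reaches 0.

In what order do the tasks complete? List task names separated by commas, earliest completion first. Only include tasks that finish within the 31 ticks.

t=0: L0/L1/L2 = ADE/-/- → run A
t=1: L0/L1/L2 = ADEC/-/- → run A
t=2: L0/L1/L2 = ADEC/-/- → run A
t=3: L0/L1/L2 = DECH/A/- → run D
t=4: L0/L1/L2 = DECH/A/- → run D
t=5: L0/L1/L2 = DECH/A/- → run D
t=6: L0/L1/L2 = ECH/AD/- → run E
t=7: L0/L1/L2 = ECH/AD/- → run E
t=8: L0/L1/L2 = ECH/AD/- → run E
t=9: L0/L1/L2 = CH/ADE/- → run C
t=10: L0/L1/L2 = CH/ADE/- → run C
t=11: L0/L1/L2 = CH/ADE/- → run C
t=12: L0/L1/L2 = H/ADE/- → run H
t=13: L0/L1/L2 = H/ADE/- → run H
t=14: L0/L1/L2 = H/ADE/- → run H
t=15: L0/L1/L2 = -/ADEH/- → run A
t=16: L0/L1/L2 = -/ADEH/- → run A
t=17: L0/L1/L2 = -/ADEH/- → run A
t=18: L0/L1/L2 = -/ADEH/- → run A
t=19: L0/L1/L2 = -/ADEH/- → run A
t=20: L0/L1/L2 = -/DEH/- → run D
t=21: L0/L1/L2 = -/DEH/- → run D
t=22: L0/L1/L2 = -/DEH/- → run D
t=23: L0/L1/L2 = -/EH/- → run E
t=24: L0/L1/L2 = -/EH/- → run E
t=25: L0/L1/L2 = -/EH/- → run E
t=26: L0/L1/L2 = -/EH/- → run E
t=27: L0/L1/L2 = -/H/- → run H
t=28: (idle)
t=29: (idle)
t=30: (idle)

completion order = C, A, D, E, H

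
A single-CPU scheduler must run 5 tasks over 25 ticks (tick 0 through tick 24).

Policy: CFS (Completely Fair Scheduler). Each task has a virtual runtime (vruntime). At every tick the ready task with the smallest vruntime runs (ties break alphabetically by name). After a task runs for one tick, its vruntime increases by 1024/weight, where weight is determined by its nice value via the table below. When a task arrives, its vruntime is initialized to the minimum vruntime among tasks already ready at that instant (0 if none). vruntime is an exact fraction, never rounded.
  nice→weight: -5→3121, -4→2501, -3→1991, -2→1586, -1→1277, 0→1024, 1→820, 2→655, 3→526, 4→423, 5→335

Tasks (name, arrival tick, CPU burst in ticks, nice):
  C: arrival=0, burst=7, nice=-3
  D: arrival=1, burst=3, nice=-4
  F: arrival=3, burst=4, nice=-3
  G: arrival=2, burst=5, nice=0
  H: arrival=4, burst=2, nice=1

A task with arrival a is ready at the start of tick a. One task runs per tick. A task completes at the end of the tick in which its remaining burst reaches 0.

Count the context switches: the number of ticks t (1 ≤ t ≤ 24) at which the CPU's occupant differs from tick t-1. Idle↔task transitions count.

context switches = 18

t=0: vr[C=0] → run C
t=1: vr[C=1024/1991 D=1024/1991] → run C
t=2: vr[C=2048/1991 D=1024/1991 G=1024/1991] → run D
t=3: vr[C=2048/1991 D=4599808/4979491 F=1024/1991 G=1024/1991] → run F
t=4: vr[C=2048/1991 D=4599808/4979491 F=2048/1991 G=1024/1991 H=1024/1991] → run G
t=5: vr[C=2048/1991 D=4599808/4979491 F=2048/1991 G=3015/1991 H=1024/1991] → run H
t=6: vr[C=2048/1991 D=4599808/4979491 F=2048/1991 G=3015/1991 H=719616/408155] → run D
t=7: vr[C=2048/1991 D=6638592/4979491 F=2048/1991 G=3015/1991 H=719616/408155] → run C
t=8: vr[C=3072/1991 D=6638592/4979491 F=2048/1991 G=3015/1991 H=719616/408155] → run F
t=9: vr[C=3072/1991 D=6638592/4979491 F=3072/1991 G=3015/1991 H=719616/408155] → run D
t=10: vr[C=3072/1991 F=3072/1991 G=3015/1991 H=719616/408155] → run G
t=11: vr[C=3072/1991 F=3072/1991 G=5006/1991 H=719616/408155] → run C
t=12: vr[C=4096/1991 F=3072/1991 G=5006/1991 H=719616/408155] → run F
t=13: vr[C=4096/1991 F=4096/1991 G=5006/1991 H=719616/408155] → run H
t=14: vr[C=4096/1991 F=4096/1991 G=5006/1991] → run C
t=15: vr[C=5120/1991 F=4096/1991 G=5006/1991] → run F
t=16: vr[C=5120/1991 G=5006/1991] → run G
t=17: vr[C=5120/1991 G=6997/1991] → run C
t=18: vr[C=6144/1991 G=6997/1991] → run C
t=19: vr[G=6997/1991] → run G
t=20: vr[G=8988/1991] → run G
t=21: (idle)
t=22: (idle)
t=23: (idle)
t=24: (idle)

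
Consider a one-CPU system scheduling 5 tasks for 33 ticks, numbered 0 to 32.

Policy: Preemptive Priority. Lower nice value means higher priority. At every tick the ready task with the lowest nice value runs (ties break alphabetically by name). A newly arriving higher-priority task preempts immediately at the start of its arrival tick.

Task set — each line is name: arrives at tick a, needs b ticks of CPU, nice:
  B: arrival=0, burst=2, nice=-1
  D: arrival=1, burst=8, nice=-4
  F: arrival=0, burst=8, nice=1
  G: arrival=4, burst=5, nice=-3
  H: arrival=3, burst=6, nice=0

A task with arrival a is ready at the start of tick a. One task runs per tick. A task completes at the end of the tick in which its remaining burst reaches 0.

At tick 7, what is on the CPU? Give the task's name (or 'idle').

running at tick 7 = D

t=0: ready={B,F} → run B
t=1: ready={B,D,F} → run D
t=2: ready={B,D,F} → run D
t=3: ready={B,D,F,H} → run D
t=4: ready={B,D,F,G,H} → run D
t=5: ready={B,D,F,G,H} → run D
t=6: ready={B,D,F,G,H} → run D
t=7: ready={B,D,F,G,H} → run D
t=8: ready={B,D,F,G,H} → run D
t=9: ready={B,F,G,H} → run G
t=10: ready={B,F,G,H} → run G
t=11: ready={B,F,G,H} → run G
t=12: ready={B,F,G,H} → run G
t=13: ready={B,F,G,H} → run G
t=14: ready={B,F,H} → run B
t=15: ready={F,H} → run H
t=16: ready={F,H} → run H
t=17: ready={F,H} → run H
t=18: ready={F,H} → run H
t=19: ready={F,H} → run H
t=20: ready={F,H} → run H
t=21: ready={F} → run F
t=22: ready={F} → run F
t=23: ready={F} → run F
t=24: ready={F} → run F
t=25: ready={F} → run F
t=26: ready={F} → run F
t=27: ready={F} → run F
t=28: ready={F} → run F
t=29: (idle)
t=30: (idle)
t=31: (idle)
t=32: (idle)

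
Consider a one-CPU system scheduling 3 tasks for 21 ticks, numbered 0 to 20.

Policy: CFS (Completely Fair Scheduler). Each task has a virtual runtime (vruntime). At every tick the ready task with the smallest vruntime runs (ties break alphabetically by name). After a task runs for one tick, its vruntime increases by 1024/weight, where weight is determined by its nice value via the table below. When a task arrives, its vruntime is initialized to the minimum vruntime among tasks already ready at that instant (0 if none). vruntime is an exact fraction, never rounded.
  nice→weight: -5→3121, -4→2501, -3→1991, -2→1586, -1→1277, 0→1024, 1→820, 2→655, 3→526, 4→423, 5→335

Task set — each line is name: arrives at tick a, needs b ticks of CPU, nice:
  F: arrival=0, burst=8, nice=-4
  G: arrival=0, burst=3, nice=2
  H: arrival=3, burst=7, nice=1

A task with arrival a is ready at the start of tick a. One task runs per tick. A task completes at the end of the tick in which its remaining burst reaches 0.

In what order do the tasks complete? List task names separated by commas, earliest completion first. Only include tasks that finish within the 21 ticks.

completion order = F, G, H

t=0: vr[F=0 G=0] → run F
t=1: vr[F=1024/2501 G=0] → run G
t=2: vr[F=1024/2501 G=1024/655] → run F
t=3: vr[F=2048/2501 G=1024/655 H=2048/2501] → run F
t=4: vr[F=3072/2501 G=1024/655 H=2048/2501] → run H
t=5: vr[F=3072/2501 G=1024/655 H=25856/12505] → run F
t=6: vr[F=4096/2501 G=1024/655 H=25856/12505] → run G
t=7: vr[F=4096/2501 G=2048/655 H=25856/12505] → run F
t=8: vr[F=5120/2501 G=2048/655 H=25856/12505] → run F
t=9: vr[F=6144/2501 G=2048/655 H=25856/12505] → run H
t=10: vr[F=6144/2501 G=2048/655 H=41472/12505] → run F
t=11: vr[F=7168/2501 G=2048/655 H=41472/12505] → run F
t=12: vr[G=2048/655 H=41472/12505] → run G
t=13: vr[H=41472/12505] → run H
t=14: vr[H=57088/12505] → run H
t=15: vr[H=72704/12505] → run H
t=16: vr[H=17664/2501] → run H
t=17: vr[H=103936/12505] → run H
t=18: (idle)
t=19: (idle)
t=20: (idle)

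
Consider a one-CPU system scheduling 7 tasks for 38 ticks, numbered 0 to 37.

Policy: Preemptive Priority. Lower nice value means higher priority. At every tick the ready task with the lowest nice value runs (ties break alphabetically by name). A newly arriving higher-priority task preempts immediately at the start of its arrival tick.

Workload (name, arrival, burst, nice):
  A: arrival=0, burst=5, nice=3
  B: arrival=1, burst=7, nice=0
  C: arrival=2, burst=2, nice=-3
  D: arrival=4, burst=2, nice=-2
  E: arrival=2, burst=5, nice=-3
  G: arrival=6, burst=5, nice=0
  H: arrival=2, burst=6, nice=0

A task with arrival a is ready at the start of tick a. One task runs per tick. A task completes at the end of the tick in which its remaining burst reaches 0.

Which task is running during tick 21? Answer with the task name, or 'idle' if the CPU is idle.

t=0: ready={A} → run A
t=1: ready={A,B} → run B
t=2: ready={A,B,C,E,H} → run C
t=3: ready={A,B,C,E,H} → run C
t=4: ready={A,B,D,E,H} → run E
t=5: ready={A,B,D,E,H} → run E
t=6: ready={A,B,D,E,G,H} → run E
t=7: ready={A,B,D,E,G,H} → run E
t=8: ready={A,B,D,E,G,H} → run E
t=9: ready={A,B,D,G,H} → run D
t=10: ready={A,B,D,G,H} → run D
t=11: ready={A,B,G,H} → run B
t=12: ready={A,B,G,H} → run B
t=13: ready={A,B,G,H} → run B
t=14: ready={A,B,G,H} → run B
t=15: ready={A,B,G,H} → run B
t=16: ready={A,B,G,H} → run B
t=17: ready={A,G,H} → run G
t=18: ready={A,G,H} → run G
t=19: ready={A,G,H} → run G
t=20: ready={A,G,H} → run G
t=21: ready={A,G,H} → run G
t=22: ready={A,H} → run H
t=23: ready={A,H} → run H
t=24: ready={A,H} → run H
t=25: ready={A,H} → run H
t=26: ready={A,H} → run H
t=27: ready={A,H} → run H
t=28: ready={A} → run A
t=29: ready={A} → run A
t=30: ready={A} → run A
t=31: ready={A} → run A
t=32: (idle)
t=33: (idle)
t=34: (idle)
t=35: (idle)
t=36: (idle)
t=37: (idle)

running at tick 21 = G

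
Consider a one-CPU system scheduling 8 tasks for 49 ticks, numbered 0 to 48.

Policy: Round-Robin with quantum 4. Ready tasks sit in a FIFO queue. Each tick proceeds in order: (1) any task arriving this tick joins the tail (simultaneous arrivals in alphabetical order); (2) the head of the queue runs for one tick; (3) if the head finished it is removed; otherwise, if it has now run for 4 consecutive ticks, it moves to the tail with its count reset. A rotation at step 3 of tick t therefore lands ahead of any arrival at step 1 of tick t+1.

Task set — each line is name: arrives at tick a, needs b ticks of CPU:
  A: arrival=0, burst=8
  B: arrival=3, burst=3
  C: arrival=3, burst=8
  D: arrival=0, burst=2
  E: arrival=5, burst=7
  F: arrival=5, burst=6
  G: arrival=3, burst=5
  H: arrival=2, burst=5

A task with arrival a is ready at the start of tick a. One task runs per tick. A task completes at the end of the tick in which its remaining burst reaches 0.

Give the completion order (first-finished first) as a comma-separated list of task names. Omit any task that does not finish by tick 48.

completion order = D, B, A, H, C, G, E, F

t=0: queue=[A,D] q_used=0 → run A
t=1: queue=[A,D] q_used=1 → run A
t=2: queue=[A,D,H] q_used=2 → run A
t=3: queue=[A,D,H,B,C,G] q_used=3 → run A
t=4: queue=[D,H,B,C,G,A] q_used=0 → run D
t=5: queue=[D,H,B,C,G,A,E,F] q_used=1 → run D
t=6: queue=[H,B,C,G,A,E,F] q_used=0 → run H
t=7: queue=[H,B,C,G,A,E,F] q_used=1 → run H
t=8: queue=[H,B,C,G,A,E,F] q_used=2 → run H
t=9: queue=[H,B,C,G,A,E,F] q_used=3 → run H
t=10: queue=[B,C,G,A,E,F,H] q_used=0 → run B
t=11: queue=[B,C,G,A,E,F,H] q_used=1 → run B
t=12: queue=[B,C,G,A,E,F,H] q_used=2 → run B
t=13: queue=[C,G,A,E,F,H] q_used=0 → run C
t=14: queue=[C,G,A,E,F,H] q_used=1 → run C
t=15: queue=[C,G,A,E,F,H] q_used=2 → run C
t=16: queue=[C,G,A,E,F,H] q_used=3 → run C
t=17: queue=[G,A,E,F,H,C] q_used=0 → run G
t=18: queue=[G,A,E,F,H,C] q_used=1 → run G
t=19: queue=[G,A,E,F,H,C] q_used=2 → run G
t=20: queue=[G,A,E,F,H,C] q_used=3 → run G
t=21: queue=[A,E,F,H,C,G] q_used=0 → run A
t=22: queue=[A,E,F,H,C,G] q_used=1 → run A
t=23: queue=[A,E,F,H,C,G] q_used=2 → run A
t=24: queue=[A,E,F,H,C,G] q_used=3 → run A
t=25: queue=[E,F,H,C,G] q_used=0 → run E
t=26: queue=[E,F,H,C,G] q_used=1 → run E
t=27: queue=[E,F,H,C,G] q_used=2 → run E
t=28: queue=[E,F,H,C,G] q_used=3 → run E
t=29: queue=[F,H,C,G,E] q_used=0 → run F
t=30: queue=[F,H,C,G,E] q_used=1 → run F
t=31: queue=[F,H,C,G,E] q_used=2 → run F
t=32: queue=[F,H,C,G,E] q_used=3 → run F
t=33: queue=[H,C,G,E,F] q_used=0 → run H
t=34: queue=[C,G,E,F] q_used=0 → run C
t=35: queue=[C,G,E,F] q_used=1 → run C
t=36: queue=[C,G,E,F] q_used=2 → run C
t=37: queue=[C,G,E,F] q_used=3 → run C
t=38: queue=[G,E,F] q_used=0 → run G
t=39: queue=[E,F] q_used=0 → run E
t=40: queue=[E,F] q_used=1 → run E
t=41: queue=[E,F] q_used=2 → run E
t=42: queue=[F] q_used=0 → run F
t=43: queue=[F] q_used=1 → run F
t=44: (idle)
t=45: (idle)
t=46: (idle)
t=47: (idle)
t=48: (idle)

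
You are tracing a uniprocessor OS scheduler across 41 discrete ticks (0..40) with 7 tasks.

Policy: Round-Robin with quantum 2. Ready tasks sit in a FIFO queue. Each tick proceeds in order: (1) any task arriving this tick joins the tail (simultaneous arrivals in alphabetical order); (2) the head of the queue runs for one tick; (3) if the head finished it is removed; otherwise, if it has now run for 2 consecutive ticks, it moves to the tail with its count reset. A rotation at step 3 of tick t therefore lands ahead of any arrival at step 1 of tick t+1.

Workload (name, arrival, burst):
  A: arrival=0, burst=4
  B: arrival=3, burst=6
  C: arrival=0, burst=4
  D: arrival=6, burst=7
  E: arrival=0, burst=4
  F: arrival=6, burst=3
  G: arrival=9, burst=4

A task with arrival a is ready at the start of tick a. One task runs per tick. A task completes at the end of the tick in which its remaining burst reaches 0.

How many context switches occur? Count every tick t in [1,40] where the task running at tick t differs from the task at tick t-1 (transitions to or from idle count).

context switches = 16

t=0: queue=[A,C,E] q_used=0 → run A
t=1: queue=[A,C,E] q_used=1 → run A
t=2: queue=[C,E,A] q_used=0 → run C
t=3: queue=[C,E,A,B] q_used=1 → run C
t=4: queue=[E,A,B,C] q_used=0 → run E
t=5: queue=[E,A,B,C] q_used=1 → run E
t=6: queue=[A,B,C,E,D,F] q_used=0 → run A
t=7: queue=[A,B,C,E,D,F] q_used=1 → run A
t=8: queue=[B,C,E,D,F] q_used=0 → run B
t=9: queue=[B,C,E,D,F,G] q_used=1 → run B
t=10: queue=[C,E,D,F,G,B] q_used=0 → run C
t=11: queue=[C,E,D,F,G,B] q_used=1 → run C
t=12: queue=[E,D,F,G,B] q_used=0 → run E
t=13: queue=[E,D,F,G,B] q_used=1 → run E
t=14: queue=[D,F,G,B] q_used=0 → run D
t=15: queue=[D,F,G,B] q_used=1 → run D
t=16: queue=[F,G,B,D] q_used=0 → run F
t=17: queue=[F,G,B,D] q_used=1 → run F
t=18: queue=[G,B,D,F] q_used=0 → run G
t=19: queue=[G,B,D,F] q_used=1 → run G
t=20: queue=[B,D,F,G] q_used=0 → run B
t=21: queue=[B,D,F,G] q_used=1 → run B
t=22: queue=[D,F,G,B] q_used=0 → run D
t=23: queue=[D,F,G,B] q_used=1 → run D
t=24: queue=[F,G,B,D] q_used=0 → run F
t=25: queue=[G,B,D] q_used=0 → run G
t=26: queue=[G,B,D] q_used=1 → run G
t=27: queue=[B,D] q_used=0 → run B
t=28: queue=[B,D] q_used=1 → run B
t=29: queue=[D] q_used=0 → run D
t=30: queue=[D] q_used=1 → run D
t=31: queue=[D] q_used=0 → run D
t=32: (idle)
t=33: (idle)
t=34: (idle)
t=35: (idle)
t=36: (idle)
t=37: (idle)
t=38: (idle)
t=39: (idle)
t=40: (idle)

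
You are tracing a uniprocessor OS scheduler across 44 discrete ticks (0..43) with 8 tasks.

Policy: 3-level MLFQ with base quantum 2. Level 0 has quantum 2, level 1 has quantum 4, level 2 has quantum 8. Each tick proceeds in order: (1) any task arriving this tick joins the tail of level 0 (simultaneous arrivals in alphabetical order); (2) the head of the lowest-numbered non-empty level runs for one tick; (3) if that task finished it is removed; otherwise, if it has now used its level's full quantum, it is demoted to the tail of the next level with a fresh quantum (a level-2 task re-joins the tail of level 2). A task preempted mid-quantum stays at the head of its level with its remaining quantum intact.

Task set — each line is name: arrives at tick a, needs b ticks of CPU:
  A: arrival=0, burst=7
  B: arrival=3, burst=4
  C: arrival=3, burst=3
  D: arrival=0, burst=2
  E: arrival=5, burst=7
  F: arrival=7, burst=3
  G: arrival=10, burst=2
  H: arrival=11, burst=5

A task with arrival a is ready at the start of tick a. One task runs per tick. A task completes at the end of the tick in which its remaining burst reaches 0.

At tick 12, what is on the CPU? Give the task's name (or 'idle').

running at tick 12 = G

t=0: L0/L1/L2 = AD/-/- → run A
t=1: L0/L1/L2 = AD/-/- → run A
t=2: L0/L1/L2 = D/A/- → run D
t=3: L0/L1/L2 = DBC/A/- → run D
t=4: L0/L1/L2 = BC/A/- → run B
t=5: L0/L1/L2 = BCE/A/- → run B
t=6: L0/L1/L2 = CE/AB/- → run C
t=7: L0/L1/L2 = CEF/AB/- → run C
t=8: L0/L1/L2 = EF/ABC/- → run E
t=9: L0/L1/L2 = EF/ABC/- → run E
t=10: L0/L1/L2 = FG/ABCE/- → run F
t=11: L0/L1/L2 = FGH/ABCE/- → run F
t=12: L0/L1/L2 = GH/ABCEF/- → run G
t=13: L0/L1/L2 = GH/ABCEF/- → run G
t=14: L0/L1/L2 = H/ABCEF/- → run H
t=15: L0/L1/L2 = H/ABCEF/- → run H
t=16: L0/L1/L2 = -/ABCEFH/- → run A
t=17: L0/L1/L2 = -/ABCEFH/- → run A
t=18: L0/L1/L2 = -/ABCEFH/- → run A
t=19: L0/L1/L2 = -/ABCEFH/- → run A
t=20: L0/L1/L2 = -/BCEFH/A → run B
t=21: L0/L1/L2 = -/BCEFH/A → run B
t=22: L0/L1/L2 = -/CEFH/A → run C
t=23: L0/L1/L2 = -/EFH/A → run E
t=24: L0/L1/L2 = -/EFH/A → run E
t=25: L0/L1/L2 = -/EFH/A → run E
t=26: L0/L1/L2 = -/EFH/A → run E
t=27: L0/L1/L2 = -/FH/AE → run F
t=28: L0/L1/L2 = -/H/AE → run H
t=29: L0/L1/L2 = -/H/AE → run H
t=30: L0/L1/L2 = -/H/AE → run H
t=31: L0/L1/L2 = -/-/AE → run A
t=32: L0/L1/L2 = -/-/E → run E
t=33: (idle)
t=34: (idle)
t=35: (idle)
t=36: (idle)
t=37: (idle)
t=38: (idle)
t=39: (idle)
t=40: (idle)
t=41: (idle)
t=42: (idle)
t=43: (idle)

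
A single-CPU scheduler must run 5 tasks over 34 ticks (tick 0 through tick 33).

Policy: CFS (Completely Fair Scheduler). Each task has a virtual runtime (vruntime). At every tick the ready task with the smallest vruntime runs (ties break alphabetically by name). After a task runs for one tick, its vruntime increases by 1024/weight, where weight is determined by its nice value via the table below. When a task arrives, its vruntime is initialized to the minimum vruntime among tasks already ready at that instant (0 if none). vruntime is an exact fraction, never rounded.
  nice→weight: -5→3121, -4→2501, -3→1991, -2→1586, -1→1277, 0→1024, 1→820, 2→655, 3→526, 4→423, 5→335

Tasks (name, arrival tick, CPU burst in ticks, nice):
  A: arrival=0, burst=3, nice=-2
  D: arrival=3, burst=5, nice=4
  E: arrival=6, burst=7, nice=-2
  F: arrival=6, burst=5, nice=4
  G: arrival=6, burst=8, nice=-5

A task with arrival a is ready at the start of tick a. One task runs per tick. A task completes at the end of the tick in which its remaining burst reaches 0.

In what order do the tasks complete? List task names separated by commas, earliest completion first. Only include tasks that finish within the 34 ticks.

t=0: vr[A=0] → run A
t=1: vr[A=512/793] → run A
t=2: vr[A=1024/793] → run A
t=3: vr[D=0] → run D
t=4: vr[D=1024/423] → run D
t=5: vr[D=2048/423] → run D
t=6: vr[D=1024/141 E=1024/141 F=1024/141 G=1024/141] → run D
t=7: vr[D=4096/423 E=1024/141 F=1024/141 G=1024/141] → run E
t=8: vr[D=4096/423 E=884224/111813 F=1024/141 G=1024/141] → run F
t=9: vr[D=4096/423 E=884224/111813 F=4096/423 G=1024/141] → run G
t=10: vr[D=4096/423 E=884224/111813 F=4096/423 G=3340288/440061] → run G
t=11: vr[D=4096/423 E=884224/111813 F=4096/423 G=3484672/440061] → run E
t=12: vr[D=4096/423 E=956416/111813 F=4096/423 G=3484672/440061] → run G
t=13: vr[D=4096/423 E=956416/111813 F=4096/423 G=3629056/440061] → run G
t=14: vr[D=4096/423 E=956416/111813 F=4096/423 G=3773440/440061] → run E
t=15: vr[D=4096/423 E=1028608/111813 F=4096/423 G=3773440/440061] → run G
t=16: vr[D=4096/423 E=1028608/111813 F=4096/423 G=3917824/440061] → run G
t=17: vr[D=4096/423 E=1028608/111813 F=4096/423 G=4062208/440061] → run E
t=18: vr[D=4096/423 E=1100800/111813 F=4096/423 G=4062208/440061] → run G
t=19: vr[D=4096/423 E=1100800/111813 F=4096/423 G=4206592/440061] → run G
t=20: vr[D=4096/423 E=1100800/111813 F=4096/423] → run D
t=21: vr[E=1100800/111813 F=4096/423] → run F
t=22: vr[E=1100800/111813 F=5120/423] → run E
t=23: vr[E=1172992/111813 F=5120/423] → run E
t=24: vr[E=1245184/111813 F=5120/423] → run E
t=25: vr[F=5120/423] → run F
t=26: vr[F=2048/141] → run F
t=27: vr[F=7168/423] → run F
t=28: (idle)
t=29: (idle)
t=30: (idle)
t=31: (idle)
t=32: (idle)
t=33: (idle)

completion order = A, G, D, E, F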